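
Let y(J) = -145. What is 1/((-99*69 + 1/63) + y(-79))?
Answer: -63/439487 ≈ -0.00014335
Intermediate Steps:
1/((-99*69 + 1/63) + y(-79)) = 1/((-99*69 + 1/63) - 145) = 1/((-6831 + 1/63) - 145) = 1/(-430352/63 - 145) = 1/(-439487/63) = -63/439487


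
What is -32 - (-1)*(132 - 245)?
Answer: -145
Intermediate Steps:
-32 - (-1)*(132 - 245) = -32 - (-1)*(-113) = -32 - 1*113 = -32 - 113 = -145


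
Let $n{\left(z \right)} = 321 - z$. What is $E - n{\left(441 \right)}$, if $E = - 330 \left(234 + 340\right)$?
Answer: $-189300$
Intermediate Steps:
$E = -189420$ ($E = \left(-330\right) 574 = -189420$)
$E - n{\left(441 \right)} = -189420 - \left(321 - 441\right) = -189420 - -120 = -189420 + 120 = -189300$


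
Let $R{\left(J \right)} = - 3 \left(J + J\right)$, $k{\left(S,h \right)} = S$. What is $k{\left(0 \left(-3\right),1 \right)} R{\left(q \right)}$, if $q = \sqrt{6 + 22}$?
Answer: $0$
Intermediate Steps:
$q = 2 \sqrt{7}$ ($q = \sqrt{28} = 2 \sqrt{7} \approx 5.2915$)
$R{\left(J \right)} = - 6 J$ ($R{\left(J \right)} = - 3 \cdot 2 J = - 6 J$)
$k{\left(0 \left(-3\right),1 \right)} R{\left(q \right)} = 0 \left(-3\right) \left(- 6 \cdot 2 \sqrt{7}\right) = 0 \left(- 12 \sqrt{7}\right) = 0$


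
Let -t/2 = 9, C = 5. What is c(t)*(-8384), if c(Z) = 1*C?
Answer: -41920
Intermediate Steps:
t = -18 (t = -2*9 = -18)
c(Z) = 5 (c(Z) = 1*5 = 5)
c(t)*(-8384) = 5*(-8384) = -41920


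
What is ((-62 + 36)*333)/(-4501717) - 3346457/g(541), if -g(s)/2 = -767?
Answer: -15064789085297/6905633878 ≈ -2181.5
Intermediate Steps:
g(s) = 1534 (g(s) = -2*(-767) = 1534)
((-62 + 36)*333)/(-4501717) - 3346457/g(541) = ((-62 + 36)*333)/(-4501717) - 3346457/1534 = -26*333*(-1/4501717) - 3346457*1/1534 = -8658*(-1/4501717) - 3346457/1534 = 8658/4501717 - 3346457/1534 = -15064789085297/6905633878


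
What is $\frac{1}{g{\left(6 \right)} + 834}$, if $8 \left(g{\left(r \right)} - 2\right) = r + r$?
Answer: $\frac{2}{1675} \approx 0.001194$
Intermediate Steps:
$g{\left(r \right)} = 2 + \frac{r}{4}$ ($g{\left(r \right)} = 2 + \frac{r + r}{8} = 2 + \frac{2 r}{8} = 2 + \frac{r}{4}$)
$\frac{1}{g{\left(6 \right)} + 834} = \frac{1}{\left(2 + \frac{1}{4} \cdot 6\right) + 834} = \frac{1}{\left(2 + \frac{3}{2}\right) + 834} = \frac{1}{\frac{7}{2} + 834} = \frac{1}{\frac{1675}{2}} = \frac{2}{1675}$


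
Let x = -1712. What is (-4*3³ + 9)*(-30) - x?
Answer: 4682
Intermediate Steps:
(-4*3³ + 9)*(-30) - x = (-4*3³ + 9)*(-30) - 1*(-1712) = (-4*27 + 9)*(-30) + 1712 = (-108 + 9)*(-30) + 1712 = -99*(-30) + 1712 = 2970 + 1712 = 4682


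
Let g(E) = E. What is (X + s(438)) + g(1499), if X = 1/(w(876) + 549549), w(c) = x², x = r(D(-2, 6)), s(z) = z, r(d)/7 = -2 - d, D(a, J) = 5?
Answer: 1069127151/551950 ≈ 1937.0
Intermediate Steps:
r(d) = -14 - 7*d (r(d) = 7*(-2 - d) = -14 - 7*d)
x = -49 (x = -14 - 7*5 = -14 - 35 = -49)
w(c) = 2401 (w(c) = (-49)² = 2401)
X = 1/551950 (X = 1/(2401 + 549549) = 1/551950 ≈ 1.8118e-6)
(X + s(438)) + g(1499) = (1/551950 + 438) + 1499 = 241754101/551950 + 1499 = 1069127151/551950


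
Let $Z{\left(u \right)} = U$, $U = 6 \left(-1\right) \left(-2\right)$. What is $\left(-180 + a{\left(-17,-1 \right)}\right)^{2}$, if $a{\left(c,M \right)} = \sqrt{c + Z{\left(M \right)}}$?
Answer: $\left(180 - i \sqrt{5}\right)^{2} \approx 32395.0 - 804.98 i$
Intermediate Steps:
$U = 12$ ($U = \left(-6\right) \left(-2\right) = 12$)
$Z{\left(u \right)} = 12$
$a{\left(c,M \right)} = \sqrt{12 + c}$ ($a{\left(c,M \right)} = \sqrt{c + 12} = \sqrt{12 + c}$)
$\left(-180 + a{\left(-17,-1 \right)}\right)^{2} = \left(-180 + \sqrt{12 - 17}\right)^{2} = \left(-180 + \sqrt{-5}\right)^{2} = \left(-180 + i \sqrt{5}\right)^{2}$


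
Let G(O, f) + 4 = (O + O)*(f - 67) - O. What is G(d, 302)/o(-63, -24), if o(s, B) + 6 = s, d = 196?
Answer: -30640/23 ≈ -1332.2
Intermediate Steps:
G(O, f) = -4 - O + 2*O*(-67 + f) (G(O, f) = -4 + ((O + O)*(f - 67) - O) = -4 + ((2*O)*(-67 + f) - O) = -4 + (2*O*(-67 + f) - O) = -4 + (-O + 2*O*(-67 + f)) = -4 - O + 2*O*(-67 + f))
o(s, B) = -6 + s
G(d, 302)/o(-63, -24) = (-4 - 135*196 + 2*196*302)/(-6 - 63) = (-4 - 26460 + 118384)/(-69) = 91920*(-1/69) = -30640/23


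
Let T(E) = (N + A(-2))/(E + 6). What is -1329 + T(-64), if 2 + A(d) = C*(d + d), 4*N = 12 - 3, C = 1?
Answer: -308313/232 ≈ -1328.9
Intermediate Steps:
N = 9/4 (N = (12 - 3)/4 = (¼)*9 = 9/4 ≈ 2.2500)
A(d) = -2 + 2*d (A(d) = -2 + 1*(d + d) = -2 + 1*(2*d) = -2 + 2*d)
T(E) = -15/(4*(6 + E)) (T(E) = (9/4 + (-2 + 2*(-2)))/(E + 6) = (9/4 + (-2 - 4))/(6 + E) = (9/4 - 6)/(6 + E) = -15/(4*(6 + E)))
-1329 + T(-64) = -1329 - 15/(24 + 4*(-64)) = -1329 - 15/(24 - 256) = -1329 - 15/(-232) = -1329 - 15*(-1/232) = -1329 + 15/232 = -308313/232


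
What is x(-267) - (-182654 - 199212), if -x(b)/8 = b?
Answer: 384002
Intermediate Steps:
x(b) = -8*b
x(-267) - (-182654 - 199212) = -8*(-267) - (-182654 - 199212) = 2136 - 1*(-381866) = 2136 + 381866 = 384002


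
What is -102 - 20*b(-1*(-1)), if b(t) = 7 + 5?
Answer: -342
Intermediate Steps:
b(t) = 12
-102 - 20*b(-1*(-1)) = -102 - 20*12 = -102 - 240 = -342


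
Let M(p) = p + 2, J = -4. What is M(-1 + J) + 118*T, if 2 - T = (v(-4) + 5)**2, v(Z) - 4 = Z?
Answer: -2717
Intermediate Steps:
v(Z) = 4 + Z
M(p) = 2 + p
T = -23 (T = 2 - ((4 - 4) + 5)**2 = 2 - (0 + 5)**2 = 2 - 1*5**2 = 2 - 1*25 = 2 - 25 = -23)
M(-1 + J) + 118*T = (2 + (-1 - 4)) + 118*(-23) = (2 - 5) - 2714 = -3 - 2714 = -2717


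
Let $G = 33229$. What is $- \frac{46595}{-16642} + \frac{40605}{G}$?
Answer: $\frac{2224053665}{552997018} \approx 4.0218$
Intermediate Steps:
$- \frac{46595}{-16642} + \frac{40605}{G} = - \frac{46595}{-16642} + \frac{40605}{33229} = \left(-46595\right) \left(- \frac{1}{16642}\right) + 40605 \cdot \frac{1}{33229} = \frac{46595}{16642} + \frac{40605}{33229} = \frac{2224053665}{552997018}$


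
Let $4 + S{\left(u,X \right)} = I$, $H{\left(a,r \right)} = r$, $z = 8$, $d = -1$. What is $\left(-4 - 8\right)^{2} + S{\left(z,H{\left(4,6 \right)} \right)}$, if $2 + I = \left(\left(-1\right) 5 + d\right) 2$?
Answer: $126$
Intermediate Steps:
$I = -14$ ($I = -2 + \left(\left(-1\right) 5 - 1\right) 2 = -2 + \left(-5 - 1\right) 2 = -2 - 12 = -14$)
$S{\left(u,X \right)} = -18$ ($S{\left(u,X \right)} = -4 - 14 = -18$)
$\left(-4 - 8\right)^{2} + S{\left(z,H{\left(4,6 \right)} \right)} = \left(-4 - 8\right)^{2} - 18 = \left(-12\right)^{2} - 18 = 144 - 18 = 126$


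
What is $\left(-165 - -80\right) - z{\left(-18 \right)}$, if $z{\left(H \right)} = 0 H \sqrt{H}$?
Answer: $-85$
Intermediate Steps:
$z{\left(H \right)} = 0$ ($z{\left(H \right)} = 0 \sqrt{H} = 0$)
$\left(-165 - -80\right) - z{\left(-18 \right)} = \left(-165 - -80\right) - 0 = \left(-165 + 80\right) + 0 = -85 + 0 = -85$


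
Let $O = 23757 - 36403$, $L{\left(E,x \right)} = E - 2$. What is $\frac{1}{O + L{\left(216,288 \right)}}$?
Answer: $- \frac{1}{12432} \approx -8.0438 \cdot 10^{-5}$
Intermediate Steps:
$L{\left(E,x \right)} = -2 + E$ ($L{\left(E,x \right)} = E - 2 = -2 + E$)
$O = -12646$ ($O = 23757 - 36403 = -12646$)
$\frac{1}{O + L{\left(216,288 \right)}} = \frac{1}{-12646 + \left(-2 + 216\right)} = \frac{1}{-12646 + 214} = \frac{1}{-12432} = - \frac{1}{12432}$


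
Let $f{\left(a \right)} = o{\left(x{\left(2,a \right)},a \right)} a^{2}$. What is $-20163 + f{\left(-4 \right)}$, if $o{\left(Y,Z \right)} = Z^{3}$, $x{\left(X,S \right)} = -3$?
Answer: $-21187$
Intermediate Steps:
$f{\left(a \right)} = a^{5}$ ($f{\left(a \right)} = a^{3} a^{2} = a^{5}$)
$-20163 + f{\left(-4 \right)} = -20163 + \left(-4\right)^{5} = -20163 - 1024 = -21187$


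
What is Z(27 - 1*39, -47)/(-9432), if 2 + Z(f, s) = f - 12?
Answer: 13/4716 ≈ 0.0027566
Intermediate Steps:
Z(f, s) = -14 + f (Z(f, s) = -2 + (f - 12) = -2 + (-12 + f) = -14 + f)
Z(27 - 1*39, -47)/(-9432) = (-14 + (27 - 1*39))/(-9432) = (-14 + (27 - 39))*(-1/9432) = (-14 - 12)*(-1/9432) = -26*(-1/9432) = 13/4716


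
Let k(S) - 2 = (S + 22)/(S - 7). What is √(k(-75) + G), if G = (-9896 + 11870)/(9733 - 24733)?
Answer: √10568201/2050 ≈ 1.5858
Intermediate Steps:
k(S) = 2 + (22 + S)/(-7 + S) (k(S) = 2 + (S + 22)/(S - 7) = 2 + (22 + S)/(-7 + S))
G = -329/2500 (G = 1974/(-15000) = 1974*(-1/15000) = -329/2500 ≈ -0.13160)
√(k(-75) + G) = √((8 + 3*(-75))/(-7 - 75) - 329/2500) = √((8 - 225)/(-82) - 329/2500) = √(-1/82*(-217) - 329/2500) = √(217/82 - 329/2500) = √(257761/102500) = √10568201/2050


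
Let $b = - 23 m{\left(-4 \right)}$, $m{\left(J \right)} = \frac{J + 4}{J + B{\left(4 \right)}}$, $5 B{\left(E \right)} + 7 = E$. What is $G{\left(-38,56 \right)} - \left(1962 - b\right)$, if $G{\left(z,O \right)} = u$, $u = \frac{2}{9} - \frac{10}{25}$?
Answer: $- \frac{88298}{45} \approx -1962.2$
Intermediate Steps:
$B{\left(E \right)} = - \frac{7}{5} + \frac{E}{5}$
$u = - \frac{8}{45}$ ($u = 2 \cdot \frac{1}{9} - \frac{2}{5} = \frac{2}{9} - \frac{2}{5} = - \frac{8}{45} \approx -0.17778$)
$G{\left(z,O \right)} = - \frac{8}{45}$
$m{\left(J \right)} = \frac{4 + J}{- \frac{3}{5} + J}$ ($m{\left(J \right)} = \frac{J + 4}{J + \left(- \frac{7}{5} + \frac{1}{5} \cdot 4\right)} = \frac{4 + J}{J + \left(- \frac{7}{5} + \frac{4}{5}\right)} = \frac{4 + J}{J - \frac{3}{5}} = \frac{4 + J}{- \frac{3}{5} + J}$)
$b = 0$ ($b = - 23 \frac{5 \left(4 - 4\right)}{-3 + 5 \left(-4\right)} = - 23 \cdot 5 \frac{1}{-3 - 20} \cdot 0 = - 23 \cdot 5 \frac{1}{-23} \cdot 0 = - 23 \cdot 5 \left(- \frac{1}{23}\right) 0 = \left(-23\right) 0 = 0$)
$G{\left(-38,56 \right)} - \left(1962 - b\right) = - \frac{8}{45} - \left(1962 - 0\right) = - \frac{8}{45} - \left(1962 + 0\right) = - \frac{8}{45} - 1962 = - \frac{88298}{45}$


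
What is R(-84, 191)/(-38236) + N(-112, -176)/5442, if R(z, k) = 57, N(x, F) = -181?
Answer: -3615455/104040156 ≈ -0.034751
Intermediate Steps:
R(-84, 191)/(-38236) + N(-112, -176)/5442 = 57/(-38236) - 181/5442 = 57*(-1/38236) - 181*1/5442 = -57/38236 - 181/5442 = -3615455/104040156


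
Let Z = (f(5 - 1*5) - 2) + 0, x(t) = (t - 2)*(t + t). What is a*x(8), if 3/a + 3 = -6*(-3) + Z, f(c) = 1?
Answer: 144/7 ≈ 20.571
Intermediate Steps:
x(t) = 2*t*(-2 + t) (x(t) = (-2 + t)*(2*t) = 2*t*(-2 + t))
Z = -1 (Z = (1 - 2) + 0 = -1 + 0 = -1)
a = 3/14 (a = 3/(-3 + (-6*(-3) - 1)) = 3/(-3 + (18 - 1)) = 3/(-3 + 17) = 3/14 ≈ 0.21429)
a*x(8) = 3*(2*8*(-2 + 8))/14 = 3*(2*8*6)/14 = (3/14)*96 = 144/7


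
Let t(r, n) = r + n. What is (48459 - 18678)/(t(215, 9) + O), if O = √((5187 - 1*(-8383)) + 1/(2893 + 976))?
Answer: 3687126048/20232659 - 29781*√203131518639/141628613 ≈ 87.465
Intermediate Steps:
t(r, n) = n + r
O = √203131518639/3869 (O = √((5187 + 8383) + 1/3869) = √(13570 + 1/3869) = √(52502331/3869) = √203131518639/3869 ≈ 116.49)
(48459 - 18678)/(t(215, 9) + O) = (48459 - 18678)/((9 + 215) + √203131518639/3869) = 29781/(224 + √203131518639/3869)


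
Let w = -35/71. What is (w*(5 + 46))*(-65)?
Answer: 116025/71 ≈ 1634.2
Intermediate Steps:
w = -35/71 (w = -35*1/71 = -35/71 ≈ -0.49296)
(w*(5 + 46))*(-65) = -35*(5 + 46)/71*(-65) = -35/71*51*(-65) = -1785/71*(-65) = 116025/71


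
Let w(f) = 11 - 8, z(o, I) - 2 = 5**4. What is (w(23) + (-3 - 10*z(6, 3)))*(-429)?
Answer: 2689830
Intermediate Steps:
z(o, I) = 627 (z(o, I) = 2 + 5**4 = 2 + 625 = 627)
w(f) = 3
(w(23) + (-3 - 10*z(6, 3)))*(-429) = (3 + (-3 - 10*627))*(-429) = (3 + (-3 - 6270))*(-429) = (3 - 6273)*(-429) = -6270*(-429) = 2689830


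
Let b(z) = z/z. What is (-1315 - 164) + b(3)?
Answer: -1478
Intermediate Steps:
b(z) = 1
(-1315 - 164) + b(3) = (-1315 - 164) + 1 = -1479 + 1 = -1478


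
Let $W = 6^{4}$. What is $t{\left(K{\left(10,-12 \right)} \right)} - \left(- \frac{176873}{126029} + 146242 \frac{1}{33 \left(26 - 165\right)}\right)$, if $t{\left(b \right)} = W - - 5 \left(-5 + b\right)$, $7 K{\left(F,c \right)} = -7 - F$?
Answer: $\frac{5228867688959}{4046665161} \approx 1292.1$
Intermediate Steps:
$K{\left(F,c \right)} = -1 - \frac{F}{7}$ ($K{\left(F,c \right)} = \frac{-7 - F}{7} = -1 - \frac{F}{7}$)
$W = 1296$
$t{\left(b \right)} = 1271 + 5 b$ ($t{\left(b \right)} = 1296 - - 5 \left(-5 + b\right) = 1296 - \left(25 - 5 b\right) = 1296 + \left(-25 + 5 b\right) = 1271 + 5 b$)
$t{\left(K{\left(10,-12 \right)} \right)} - \left(- \frac{176873}{126029} + 146242 \frac{1}{33 \left(26 - 165\right)}\right) = \left(1271 + 5 \left(-1 - \frac{10}{7}\right)\right) - \left(- \frac{176873}{126029} + 146242 \frac{1}{33 \left(26 - 165\right)}\right) = \left(1271 + 5 \left(-1 - \frac{10}{7}\right)\right) - \left(- \frac{176873}{126029} + \frac{146242}{33 \left(-139\right)}\right) = \left(1271 + 5 \left(- \frac{17}{7}\right)\right) - \left(- \frac{176873}{126029} + \frac{146242}{-4587}\right) = \left(1271 - \frac{85}{7}\right) + \left(\left(-146242\right) \left(- \frac{1}{4587}\right) + \frac{176873}{126029}\right) = \frac{8812}{7} + \left(\frac{146242}{4587} + \frac{176873}{126029}\right) = \frac{8812}{7} + \frac{19242049469}{578095023} = \frac{5228867688959}{4046665161}$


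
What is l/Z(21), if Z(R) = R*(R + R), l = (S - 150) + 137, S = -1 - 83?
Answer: -97/882 ≈ -0.10998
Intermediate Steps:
S = -84
l = -97 (l = (-84 - 150) + 137 = -234 + 137 = -97)
Z(R) = 2*R**2 (Z(R) = R*(2*R) = 2*R**2)
l/Z(21) = -97/(2*21**2) = -97/(2*441) = -97/882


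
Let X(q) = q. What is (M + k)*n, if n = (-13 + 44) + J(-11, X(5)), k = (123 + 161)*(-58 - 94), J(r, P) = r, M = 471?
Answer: -853940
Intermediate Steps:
k = -43168 (k = 284*(-152) = -43168)
n = 20 (n = (-13 + 44) - 11 = 31 - 11 = 20)
(M + k)*n = (471 - 43168)*20 = -42697*20 = -853940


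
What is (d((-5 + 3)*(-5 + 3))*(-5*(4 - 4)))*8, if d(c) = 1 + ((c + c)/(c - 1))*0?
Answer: 0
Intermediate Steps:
d(c) = 1 (d(c) = 1 + ((2*c)/(-1 + c))*0 = 1 + (2*c/(-1 + c))*0 = 1 + 0 = 1)
(d((-5 + 3)*(-5 + 3))*(-5*(4 - 4)))*8 = (1*(-5*(4 - 4)))*8 = (1*(-5*0))*8 = (1*0)*8 = 0*8 = 0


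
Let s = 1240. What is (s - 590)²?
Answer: 422500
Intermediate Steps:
(s - 590)² = (1240 - 590)² = 650² = 422500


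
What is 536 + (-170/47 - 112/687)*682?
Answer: -65933924/32289 ≈ -2042.0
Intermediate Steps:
536 + (-170/47 - 112/687)*682 = 536 - 122054/32289*682 = 536 - 83240828/32289 = -65933924/32289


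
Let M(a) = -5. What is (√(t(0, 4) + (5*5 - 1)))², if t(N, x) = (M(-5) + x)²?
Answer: 25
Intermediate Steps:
t(N, x) = (-5 + x)²
(√(t(0, 4) + (5*5 - 1)))² = (√((-5 + 4)² + (5*5 - 1)))² = (√((-1)² + (25 - 1)))² = (√(1 + 24))² = (√25)² = 5² = 25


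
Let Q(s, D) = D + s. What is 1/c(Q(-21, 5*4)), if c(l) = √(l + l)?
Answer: -I*√2/2 ≈ -0.70711*I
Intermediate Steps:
c(l) = √2*√l (c(l) = √(2*l) = √2*√l)
1/c(Q(-21, 5*4)) = 1/(√2*√(5*4 - 21)) = 1/(√2*√(20 - 21)) = 1/(√2*√(-1)) = 1/(√2*I) = 1/(I*√2) = -I*√2/2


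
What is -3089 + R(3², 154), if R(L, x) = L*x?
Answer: -1703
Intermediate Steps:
-3089 + R(3², 154) = -3089 + 3²*154 = -3089 + 9*154 = -3089 + 1386 = -1703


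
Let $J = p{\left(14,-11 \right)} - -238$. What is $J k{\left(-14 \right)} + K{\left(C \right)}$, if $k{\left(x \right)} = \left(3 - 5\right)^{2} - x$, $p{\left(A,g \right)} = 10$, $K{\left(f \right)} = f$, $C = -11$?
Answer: $4453$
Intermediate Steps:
$k{\left(x \right)} = 4 - x$ ($k{\left(x \right)} = \left(-2\right)^{2} - x = 4 - x$)
$J = 248$ ($J = 10 - -238 = 10 + 238 = 248$)
$J k{\left(-14 \right)} + K{\left(C \right)} = 248 \left(4 - -14\right) - 11 = 248 \left(4 + 14\right) - 11 = 248 \cdot 18 - 11 = 4464 - 11 = 4453$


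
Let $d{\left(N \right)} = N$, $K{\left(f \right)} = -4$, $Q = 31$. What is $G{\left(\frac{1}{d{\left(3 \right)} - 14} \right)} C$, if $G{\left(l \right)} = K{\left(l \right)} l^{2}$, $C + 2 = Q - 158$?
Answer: $\frac{516}{121} \approx 4.2645$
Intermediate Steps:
$C = -129$ ($C = -2 + \left(31 - 158\right) = -2 - 127 = -129$)
$G{\left(l \right)} = - 4 l^{2}$
$G{\left(\frac{1}{d{\left(3 \right)} - 14} \right)} C = - 4 \left(\frac{1}{3 - 14}\right)^{2} \left(-129\right) = - 4 \left(\frac{1}{-11}\right)^{2} \left(-129\right) = - 4 \left(- \frac{1}{11}\right)^{2} \left(-129\right) = \left(-4\right) \frac{1}{121} \left(-129\right) = \left(- \frac{4}{121}\right) \left(-129\right) = \frac{516}{121}$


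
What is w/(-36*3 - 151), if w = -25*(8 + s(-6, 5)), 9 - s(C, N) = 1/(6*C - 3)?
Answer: 16600/10101 ≈ 1.6434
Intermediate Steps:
s(C, N) = 9 - 1/(-3 + 6*C) (s(C, N) = 9 - 1/(6*C - 3) = 9 - 1/(-3 + 6*C))
w = -16600/39 (w = -25*(8 + 2*(-14 + 27*(-6))/(3*(-1 + 2*(-6)))) = -25*(8 + 2*(-14 - 162)/(3*(-1 - 12))) = -25*(8 + (⅔)*(-176)/(-13)) = -25*(8 + (⅔)*(-1/13)*(-176)) = -25*(8 + 352/39) = -25*664/39 = -16600/39 ≈ -425.64)
w/(-36*3 - 151) = -16600/(39*(-36*3 - 151)) = -16600/(39*(-108 - 151)) = -16600/39/(-259) = -16600/39*(-1/259) = 16600/10101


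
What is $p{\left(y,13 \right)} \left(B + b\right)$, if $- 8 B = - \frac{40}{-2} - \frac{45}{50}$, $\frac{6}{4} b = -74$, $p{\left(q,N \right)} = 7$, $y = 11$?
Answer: $- \frac{86891}{240} \approx -362.05$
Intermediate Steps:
$b = - \frac{148}{3}$ ($b = \frac{2}{3} \left(-74\right) = - \frac{148}{3} \approx -49.333$)
$B = - \frac{191}{80}$ ($B = - \frac{- \frac{40}{-2} - \frac{45}{50}}{8} = - \frac{\left(-40\right) \left(- \frac{1}{2}\right) - \frac{9}{10}}{8} = - \frac{20 - \frac{9}{10}}{8} = \left(- \frac{1}{8}\right) \frac{191}{10} = - \frac{191}{80} \approx -2.3875$)
$p{\left(y,13 \right)} \left(B + b\right) = 7 \left(- \frac{191}{80} - \frac{148}{3}\right) = 7 \left(- \frac{12413}{240}\right) = - \frac{86891}{240}$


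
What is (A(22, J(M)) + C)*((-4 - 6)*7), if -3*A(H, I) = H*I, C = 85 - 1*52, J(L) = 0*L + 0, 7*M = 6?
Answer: -2310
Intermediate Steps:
M = 6/7 (M = (⅐)*6 = 6/7 ≈ 0.85714)
J(L) = 0 (J(L) = 0 + 0 = 0)
C = 33 (C = 85 - 52 = 33)
A(H, I) = -H*I/3
(A(22, J(M)) + C)*((-4 - 6)*7) = (-⅓*22*0 + 33)*((-4 - 6)*7) = (0 + 33)*(-10*7) = 33*(-70) = -2310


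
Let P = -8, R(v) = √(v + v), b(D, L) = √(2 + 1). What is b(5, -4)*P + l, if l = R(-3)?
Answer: -8*√3 + I*√6 ≈ -13.856 + 2.4495*I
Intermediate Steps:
b(D, L) = √3
R(v) = √2*√v (R(v) = √(2*v) = √2*√v)
l = I*√6 (l = √2*√(-3) = √2*(I*√3) = I*√6 ≈ 2.4495*I)
b(5, -4)*P + l = √3*(-8) + I*√6 = -8*√3 + I*√6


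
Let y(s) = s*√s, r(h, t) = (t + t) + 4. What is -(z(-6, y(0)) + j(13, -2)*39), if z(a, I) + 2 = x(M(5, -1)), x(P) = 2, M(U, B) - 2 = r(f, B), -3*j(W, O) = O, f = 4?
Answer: -26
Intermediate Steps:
j(W, O) = -O/3
r(h, t) = 4 + 2*t (r(h, t) = 2*t + 4 = 4 + 2*t)
M(U, B) = 6 + 2*B (M(U, B) = 2 + (4 + 2*B) = 6 + 2*B)
y(s) = s^(3/2)
z(a, I) = 0 (z(a, I) = -2 + 2 = 0)
-(z(-6, y(0)) + j(13, -2)*39) = -(0 - ⅓*(-2)*39) = -(0 + (⅔)*39) = -(0 + 26) = -1*26 = -26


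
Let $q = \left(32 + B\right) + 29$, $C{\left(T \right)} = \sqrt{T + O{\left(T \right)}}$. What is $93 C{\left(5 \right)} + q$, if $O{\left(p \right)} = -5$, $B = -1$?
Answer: $60$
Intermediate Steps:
$C{\left(T \right)} = \sqrt{-5 + T}$ ($C{\left(T \right)} = \sqrt{T - 5} = \sqrt{-5 + T}$)
$q = 60$ ($q = \left(32 - 1\right) + 29 = 31 + 29 = 60$)
$93 C{\left(5 \right)} + q = 93 \sqrt{-5 + 5} + 60 = 93 \sqrt{0} + 60 = 93 \cdot 0 + 60 = 0 + 60 = 60$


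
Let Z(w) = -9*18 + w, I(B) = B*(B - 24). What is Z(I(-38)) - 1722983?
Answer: -1720789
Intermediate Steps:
I(B) = B*(-24 + B)
Z(w) = -162 + w
Z(I(-38)) - 1722983 = (-162 - 38*(-24 - 38)) - 1722983 = (-162 - 38*(-62)) - 1722983 = (-162 + 2356) - 1722983 = 2194 - 1722983 = -1720789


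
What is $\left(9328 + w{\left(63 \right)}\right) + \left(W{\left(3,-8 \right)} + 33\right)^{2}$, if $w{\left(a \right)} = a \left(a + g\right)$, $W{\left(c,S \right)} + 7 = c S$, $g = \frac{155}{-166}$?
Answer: $\frac{2198201}{166} \approx 13242.0$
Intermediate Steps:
$g = - \frac{155}{166}$ ($g = 155 \left(- \frac{1}{166}\right) = - \frac{155}{166} \approx -0.93373$)
$W{\left(c,S \right)} = -7 + S c$ ($W{\left(c,S \right)} = -7 + c S = -7 + S c$)
$w{\left(a \right)} = a \left(- \frac{155}{166} + a\right)$ ($w{\left(a \right)} = a \left(a - \frac{155}{166}\right) = a \left(- \frac{155}{166} + a\right)$)
$\left(9328 + w{\left(63 \right)}\right) + \left(W{\left(3,-8 \right)} + 33\right)^{2} = \left(9328 + \frac{1}{166} \cdot 63 \left(-155 + 166 \cdot 63\right)\right) + \left(\left(-7 - 24\right) + 33\right)^{2} = \left(9328 + \frac{1}{166} \cdot 63 \left(-155 + 10458\right)\right) + \left(\left(-7 - 24\right) + 33\right)^{2} = \left(9328 + \frac{1}{166} \cdot 63 \cdot 10303\right) + \left(-31 + 33\right)^{2} = \left(9328 + \frac{649089}{166}\right) + 2^{2} = \frac{2197537}{166} + 4 = \frac{2198201}{166}$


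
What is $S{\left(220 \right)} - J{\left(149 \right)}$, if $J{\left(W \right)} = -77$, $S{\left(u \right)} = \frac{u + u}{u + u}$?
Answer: $78$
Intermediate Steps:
$S{\left(u \right)} = 1$ ($S{\left(u \right)} = \frac{2 u}{2 u} = 2 u \frac{1}{2 u} = 1$)
$S{\left(220 \right)} - J{\left(149 \right)} = 1 - -77 = 1 + 77 = 78$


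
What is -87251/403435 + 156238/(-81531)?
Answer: -70145538811/32892458985 ≈ -2.1326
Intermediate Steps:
-87251/403435 + 156238/(-81531) = -87251*1/403435 + 156238*(-1/81531) = -87251/403435 - 156238/81531 = -70145538811/32892458985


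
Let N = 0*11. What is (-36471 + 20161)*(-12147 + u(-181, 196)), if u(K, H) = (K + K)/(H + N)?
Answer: 1387033855/7 ≈ 1.9815e+8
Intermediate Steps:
N = 0
u(K, H) = 2*K/H (u(K, H) = (K + K)/(H + 0) = (2*K)/H = 2*K/H)
(-36471 + 20161)*(-12147 + u(-181, 196)) = (-36471 + 20161)*(-12147 + 2*(-181)/196) = -16310*(-12147 + 2*(-181)*(1/196)) = -16310*(-12147 - 181/98) = -16310*(-1190587/98) = 1387033855/7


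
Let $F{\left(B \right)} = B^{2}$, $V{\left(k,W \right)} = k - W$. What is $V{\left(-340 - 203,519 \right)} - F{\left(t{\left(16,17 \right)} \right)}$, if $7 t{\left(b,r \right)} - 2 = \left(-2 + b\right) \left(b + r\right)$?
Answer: $- \frac{267334}{49} \approx -5455.8$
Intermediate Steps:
$t{\left(b,r \right)} = \frac{2}{7} + \frac{\left(-2 + b\right) \left(b + r\right)}{7}$
$V{\left(-340 - 203,519 \right)} - F{\left(t{\left(16,17 \right)} \right)} = \left(\left(-340 - 203\right) - 519\right) - \left(\frac{2}{7} - \frac{32}{7} - \frac{34}{7} + \frac{16^{2}}{7} + \frac{1}{7} \cdot 16 \cdot 17\right)^{2} = \left(-543 - 519\right) - \left(\frac{2}{7} - \frac{32}{7} - \frac{34}{7} + \frac{1}{7} \cdot 256 + \frac{272}{7}\right)^{2} = -1062 - \left(\frac{2}{7} - \frac{32}{7} - \frac{34}{7} + \frac{256}{7} + \frac{272}{7}\right)^{2} = -1062 - \left(\frac{464}{7}\right)^{2} = -1062 - \frac{215296}{49} = - \frac{267334}{49}$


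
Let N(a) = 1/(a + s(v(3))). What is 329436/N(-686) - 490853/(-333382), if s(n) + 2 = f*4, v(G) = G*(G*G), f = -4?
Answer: -77318934425755/333382 ≈ -2.3192e+8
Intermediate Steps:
v(G) = G**3 (v(G) = G*G**2 = G**3)
s(n) = -18 (s(n) = -2 - 4*4 = -2 - 16 = -18)
N(a) = 1/(-18 + a) (N(a) = 1/(a - 18) = 1/(-18 + a))
329436/N(-686) - 490853/(-333382) = 329436/(1/(-18 - 686)) - 490853/(-333382) = 329436/(1/(-704)) - 490853*(-1/333382) = 329436/(-1/704) + 490853/333382 = 329436*(-704) + 490853/333382 = -231922944 + 490853/333382 = -77318934425755/333382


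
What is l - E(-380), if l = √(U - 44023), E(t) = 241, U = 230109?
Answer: -241 + √186086 ≈ 190.38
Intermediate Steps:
l = √186086 (l = √(230109 - 44023) = √186086 ≈ 431.38)
l - E(-380) = √186086 - 1*241 = √186086 - 241 = -241 + √186086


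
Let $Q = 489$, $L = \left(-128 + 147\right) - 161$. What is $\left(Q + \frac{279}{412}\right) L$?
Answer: $- \frac{14324037}{206} \approx -69534.0$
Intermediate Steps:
$L = -142$ ($L = 19 - 161 = -142$)
$\left(Q + \frac{279}{412}\right) L = \left(489 + \frac{279}{412}\right) \left(-142\right) = \frac{201747}{412} \left(-142\right) = - \frac{14324037}{206}$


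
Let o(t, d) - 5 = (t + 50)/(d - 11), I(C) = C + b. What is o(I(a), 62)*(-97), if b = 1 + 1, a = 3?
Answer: -30070/51 ≈ -589.61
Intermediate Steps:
b = 2
I(C) = 2 + C (I(C) = C + 2 = 2 + C)
o(t, d) = 5 + (50 + t)/(-11 + d) (o(t, d) = 5 + (t + 50)/(d - 11) = 5 + (50 + t)/(-11 + d))
o(I(a), 62)*(-97) = ((-5 + (2 + 3) + 5*62)/(-11 + 62))*(-97) = ((-5 + 5 + 310)/51)*(-97) = ((1/51)*310)*(-97) = (310/51)*(-97) = -30070/51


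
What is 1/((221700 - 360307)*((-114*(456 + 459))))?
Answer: 1/14458096170 ≈ 6.9165e-11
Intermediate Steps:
1/((221700 - 360307)*((-114*(456 + 459)))) = 1/((-138607)*((-114*915))) = -1/138607/(-104310) = -1/138607*(-1/104310) = 1/14458096170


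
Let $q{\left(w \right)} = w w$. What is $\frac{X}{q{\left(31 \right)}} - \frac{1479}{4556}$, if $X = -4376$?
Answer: $- \frac{1256375}{257548} \approx -4.8782$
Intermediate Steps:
$q{\left(w \right)} = w^{2}$
$\frac{X}{q{\left(31 \right)}} - \frac{1479}{4556} = - \frac{4376}{31^{2}} - \frac{1479}{4556} = - \frac{4376}{961} - \frac{87}{268} = - \frac{1256375}{257548}$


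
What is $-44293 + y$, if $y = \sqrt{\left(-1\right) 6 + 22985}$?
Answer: $-44293 + \sqrt{22979} \approx -44141.0$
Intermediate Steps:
$y = \sqrt{22979}$ ($y = \sqrt{-6 + 22985} = \sqrt{22979} \approx 151.59$)
$-44293 + y = -44293 + \sqrt{22979}$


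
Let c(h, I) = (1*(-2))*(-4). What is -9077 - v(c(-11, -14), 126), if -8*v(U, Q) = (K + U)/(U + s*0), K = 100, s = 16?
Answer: -145205/16 ≈ -9075.3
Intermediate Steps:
c(h, I) = 8 (c(h, I) = -2*(-4) = 8)
v(U, Q) = -(100 + U)/(8*U) (v(U, Q) = -(100 + U)/(8*(U + 16*0)) = -(100 + U)/(8*(U + 0)) = -(100 + U)/(8*U))
-9077 - v(c(-11, -14), 126) = -9077 - (-100 - 1*8)/(8*8) = -9077 - (-100 - 8)/(8*8) = -9077 - (-108)/(8*8) = -9077 - 1*(-27/16) = -9077 + 27/16 = -145205/16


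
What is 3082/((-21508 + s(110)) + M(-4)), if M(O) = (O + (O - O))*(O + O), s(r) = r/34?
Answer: -52394/365037 ≈ -0.14353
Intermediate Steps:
s(r) = r/34 (s(r) = r*(1/34) = r/34)
M(O) = 2*O² (M(O) = (O + 0)*(2*O) = O*(2*O) = 2*O²)
3082/((-21508 + s(110)) + M(-4)) = 3082/((-21508 + (1/34)*110) + 2*(-4)²) = 3082/((-21508 + 55/17) + 2*16) = 3082/(-365581/17 + 32) = 3082/(-365037/17) = 3082*(-17/365037) = -52394/365037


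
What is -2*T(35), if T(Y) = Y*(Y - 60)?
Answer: 1750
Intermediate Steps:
T(Y) = Y*(-60 + Y)
-2*T(35) = -70*(-60 + 35) = -70*(-25) = -2*(-875) = 1750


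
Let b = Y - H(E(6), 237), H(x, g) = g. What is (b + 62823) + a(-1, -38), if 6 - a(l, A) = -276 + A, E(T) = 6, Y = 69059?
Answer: 131965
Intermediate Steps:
a(l, A) = 282 - A (a(l, A) = 6 - (-276 + A) = 6 + (276 - A) = 282 - A)
b = 68822 (b = 69059 - 1*237 = 69059 - 237 = 68822)
(b + 62823) + a(-1, -38) = (68822 + 62823) + (282 - 1*(-38)) = 131645 + (282 + 38) = 131645 + 320 = 131965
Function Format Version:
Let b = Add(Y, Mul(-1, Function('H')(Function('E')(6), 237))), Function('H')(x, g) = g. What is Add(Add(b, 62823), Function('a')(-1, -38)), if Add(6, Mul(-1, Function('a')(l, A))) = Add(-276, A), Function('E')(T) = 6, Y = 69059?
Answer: 131965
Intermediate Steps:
Function('a')(l, A) = Add(282, Mul(-1, A)) (Function('a')(l, A) = Add(6, Mul(-1, Add(-276, A))) = Add(6, Add(276, Mul(-1, A))) = Add(282, Mul(-1, A)))
b = 68822 (b = Add(69059, Mul(-1, 237)) = Add(69059, -237) = 68822)
Add(Add(b, 62823), Function('a')(-1, -38)) = Add(Add(68822, 62823), Add(282, Mul(-1, -38))) = Add(131645, Add(282, 38)) = Add(131645, 320) = 131965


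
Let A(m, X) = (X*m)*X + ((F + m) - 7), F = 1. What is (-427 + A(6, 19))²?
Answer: 3024121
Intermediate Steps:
A(m, X) = -6 + m + m*X² (A(m, X) = (X*m)*X + ((1 + m) - 7) = m*X² + (-6 + m) = -6 + m + m*X²)
(-427 + A(6, 19))² = (-427 + (-6 + 6 + 6*19²))² = (-427 + (-6 + 6 + 6*361))² = (-427 + (-6 + 6 + 2166))² = (-427 + 2166)² = 1739² = 3024121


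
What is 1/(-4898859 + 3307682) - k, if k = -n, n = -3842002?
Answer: -6113305216355/1591177 ≈ -3.8420e+6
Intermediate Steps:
k = 3842002 (k = -1*(-3842002) = 3842002)
1/(-4898859 + 3307682) - k = 1/(-4898859 + 3307682) - 1*3842002 = 1/(-1591177) - 3842002 = -1/1591177 - 3842002 = -6113305216355/1591177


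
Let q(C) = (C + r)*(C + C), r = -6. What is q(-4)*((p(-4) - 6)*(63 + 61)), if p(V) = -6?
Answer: -119040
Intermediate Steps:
q(C) = 2*C*(-6 + C) (q(C) = (C - 6)*(C + C) = (-6 + C)*(2*C) = 2*C*(-6 + C))
q(-4)*((p(-4) - 6)*(63 + 61)) = (2*(-4)*(-6 - 4))*((-6 - 6)*(63 + 61)) = (2*(-4)*(-10))*(-12*124) = 80*(-1488) = -119040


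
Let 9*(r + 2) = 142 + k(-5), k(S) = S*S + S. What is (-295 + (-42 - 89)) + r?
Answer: -410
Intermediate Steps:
k(S) = S + S² (k(S) = S² + S = S + S²)
r = 16 (r = -2 + (142 - 5*(1 - 5))/9 = -2 + (142 - 5*(-4))/9 = -2 + (142 + 20)/9 = -2 + (⅑)*162 = -2 + 18 = 16)
(-295 + (-42 - 89)) + r = (-295 + (-42 - 89)) + 16 = (-295 - 131) + 16 = -426 + 16 = -410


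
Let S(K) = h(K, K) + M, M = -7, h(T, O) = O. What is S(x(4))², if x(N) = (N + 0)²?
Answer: 81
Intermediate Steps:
x(N) = N²
S(K) = -7 + K (S(K) = K - 7 = -7 + K)
S(x(4))² = (-7 + 4²)² = (-7 + 16)² = 9² = 81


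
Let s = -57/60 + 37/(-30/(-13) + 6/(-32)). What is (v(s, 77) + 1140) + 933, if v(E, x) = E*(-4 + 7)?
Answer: 6240161/2940 ≈ 2122.5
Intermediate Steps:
s = 145541/8820 (s = -57*1/60 + 37/(-30*(-1/13) + 6*(-1/32)) = -19/20 + 37/(30/13 - 3/16) = -19/20 + 37/(441/208) = -19/20 + 37*(208/441) = -19/20 + 7696/441 = 145541/8820 ≈ 16.501)
v(E, x) = 3*E (v(E, x) = E*3 = 3*E)
(v(s, 77) + 1140) + 933 = (3*(145541/8820) + 1140) + 933 = (145541/2940 + 1140) + 933 = 3497141/2940 + 933 = 6240161/2940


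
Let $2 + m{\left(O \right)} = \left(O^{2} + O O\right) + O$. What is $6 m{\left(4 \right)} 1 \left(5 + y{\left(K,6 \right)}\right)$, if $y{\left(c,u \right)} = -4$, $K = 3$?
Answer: $204$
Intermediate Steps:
$m{\left(O \right)} = -2 + O + 2 O^{2}$ ($m{\left(O \right)} = -2 + \left(\left(O^{2} + O O\right) + O\right) = -2 + \left(\left(O^{2} + O^{2}\right) + O\right) = -2 + \left(2 O^{2} + O\right) = -2 + \left(O + 2 O^{2}\right) = -2 + O + 2 O^{2}$)
$6 m{\left(4 \right)} 1 \left(5 + y{\left(K,6 \right)}\right) = 6 \left(-2 + 4 + 2 \cdot 4^{2}\right) 1 \left(5 - 4\right) = 6 \left(-2 + 4 + 2 \cdot 16\right) 1 \cdot 1 = 6 \left(-2 + 4 + 32\right) 1 = 6 \cdot 34 \cdot 1 = 204 \cdot 1 = 204$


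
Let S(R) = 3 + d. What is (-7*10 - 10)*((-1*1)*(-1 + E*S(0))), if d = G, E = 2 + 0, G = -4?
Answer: -240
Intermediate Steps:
E = 2
d = -4
S(R) = -1 (S(R) = 3 - 4 = -1)
(-7*10 - 10)*((-1*1)*(-1 + E*S(0))) = (-7*10 - 10)*((-1*1)*(-1 + 2*(-1))) = (-70 - 10)*(-(-1 - 2)) = -(-80)*(-3) = -80*3 = -240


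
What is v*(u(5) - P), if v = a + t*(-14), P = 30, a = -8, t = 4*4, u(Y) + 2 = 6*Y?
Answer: 464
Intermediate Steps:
u(Y) = -2 + 6*Y
t = 16
v = -232 (v = -8 + 16*(-14) = -8 - 224 = -232)
v*(u(5) - P) = -232*((-2 + 6*5) - 1*30) = -232*((-2 + 30) - 30) = -232*(28 - 30) = -232*(-2) = 464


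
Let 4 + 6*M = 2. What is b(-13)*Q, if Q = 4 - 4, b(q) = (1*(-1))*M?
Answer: 0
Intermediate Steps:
M = -1/3 (M = -2/3 + (1/6)*2 = -2/3 + 1/3 = -1/3 ≈ -0.33333)
b(q) = 1/3 (b(q) = (1*(-1))*(-1/3) = -1*(-1/3) = 1/3)
Q = 0
b(-13)*Q = (1/3)*0 = 0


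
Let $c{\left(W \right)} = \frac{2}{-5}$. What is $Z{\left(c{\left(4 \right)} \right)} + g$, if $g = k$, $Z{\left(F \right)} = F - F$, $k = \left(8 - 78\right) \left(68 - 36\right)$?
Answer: $-2240$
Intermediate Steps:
$c{\left(W \right)} = - \frac{2}{5}$ ($c{\left(W \right)} = 2 \left(- \frac{1}{5}\right) = - \frac{2}{5}$)
$k = -2240$ ($k = \left(-70\right) 32 = -2240$)
$Z{\left(F \right)} = 0$
$g = -2240$
$Z{\left(c{\left(4 \right)} \right)} + g = 0 - 2240 = -2240$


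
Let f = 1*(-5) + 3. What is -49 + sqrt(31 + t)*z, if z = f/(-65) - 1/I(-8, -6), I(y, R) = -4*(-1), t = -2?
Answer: -49 - 57*sqrt(29)/260 ≈ -50.181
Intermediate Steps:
I(y, R) = 4
f = -2 (f = -5 + 3 = -2)
z = -57/260 (z = -2/(-65) - 1/4 = -2*(-1/65) - 1*1/4 = 2/65 - 1/4 = -57/260 ≈ -0.21923)
-49 + sqrt(31 + t)*z = -49 + sqrt(31 - 2)*(-57/260) = -49 + sqrt(29)*(-57/260) = -49 - 57*sqrt(29)/260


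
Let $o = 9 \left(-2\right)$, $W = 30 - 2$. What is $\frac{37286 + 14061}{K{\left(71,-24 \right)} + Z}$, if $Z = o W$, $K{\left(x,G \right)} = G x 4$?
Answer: $- \frac{51347}{7320} \approx -7.0146$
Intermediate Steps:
$W = 28$ ($W = 30 - 2 = 28$)
$o = -18$
$K{\left(x,G \right)} = 4 G x$
$Z = -504$ ($Z = \left(-18\right) 28 = -504$)
$\frac{37286 + 14061}{K{\left(71,-24 \right)} + Z} = \frac{37286 + 14061}{4 \left(-24\right) 71 - 504} = \frac{51347}{-6816 - 504} = \frac{51347}{-7320} = 51347 \left(- \frac{1}{7320}\right) = - \frac{51347}{7320}$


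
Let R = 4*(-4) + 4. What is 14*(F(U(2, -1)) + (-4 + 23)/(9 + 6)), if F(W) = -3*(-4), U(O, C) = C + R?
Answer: 2786/15 ≈ 185.73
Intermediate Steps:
R = -12 (R = -16 + 4 = -12)
U(O, C) = -12 + C (U(O, C) = C - 12 = -12 + C)
F(W) = 12
14*(F(U(2, -1)) + (-4 + 23)/(9 + 6)) = 14*(12 + (-4 + 23)/(9 + 6)) = 14*(12 + 19/15) = 14*(199/15) = 2786/15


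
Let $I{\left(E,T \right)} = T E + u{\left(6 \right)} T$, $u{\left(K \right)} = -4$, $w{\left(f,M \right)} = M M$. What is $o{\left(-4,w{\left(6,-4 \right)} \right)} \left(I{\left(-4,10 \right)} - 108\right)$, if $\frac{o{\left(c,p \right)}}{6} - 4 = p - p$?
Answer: $-4512$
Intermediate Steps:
$w{\left(f,M \right)} = M^{2}$
$I{\left(E,T \right)} = - 4 T + E T$ ($I{\left(E,T \right)} = T E - 4 T = E T - 4 T = - 4 T + E T$)
$o{\left(c,p \right)} = 24$ ($o{\left(c,p \right)} = 24 + 6 \left(p - p\right) = 24 + 6 \cdot 0 = 24 + 0 = 24$)
$o{\left(-4,w{\left(6,-4 \right)} \right)} \left(I{\left(-4,10 \right)} - 108\right) = 24 \left(10 \left(-4 - 4\right) - 108\right) = 24 \left(10 \left(-8\right) - 108\right) = 24 \left(-80 - 108\right) = 24 \left(-188\right) = -4512$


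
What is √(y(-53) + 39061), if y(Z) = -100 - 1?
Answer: 4*√2435 ≈ 197.38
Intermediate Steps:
y(Z) = -101
√(y(-53) + 39061) = √(-101 + 39061) = √38960 = 4*√2435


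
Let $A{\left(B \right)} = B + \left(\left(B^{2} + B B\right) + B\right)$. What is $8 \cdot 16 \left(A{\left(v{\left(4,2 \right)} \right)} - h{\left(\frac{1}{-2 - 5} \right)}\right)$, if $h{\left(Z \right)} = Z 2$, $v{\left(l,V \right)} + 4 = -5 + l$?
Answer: $\frac{36096}{7} \approx 5156.6$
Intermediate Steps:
$v{\left(l,V \right)} = -9 + l$ ($v{\left(l,V \right)} = -4 + \left(-5 + l\right) = -9 + l$)
$A{\left(B \right)} = 2 B + 2 B^{2}$ ($A{\left(B \right)} = B + \left(\left(B^{2} + B^{2}\right) + B\right) = B + \left(2 B^{2} + B\right) = B + \left(B + 2 B^{2}\right) = 2 B + 2 B^{2}$)
$h{\left(Z \right)} = 2 Z$
$8 \cdot 16 \left(A{\left(v{\left(4,2 \right)} \right)} - h{\left(\frac{1}{-2 - 5} \right)}\right) = 8 \cdot 16 \left(2 \left(-9 + 4\right) \left(1 + \left(-9 + 4\right)\right) - \frac{2}{-2 - 5}\right) = 128 \left(2 \left(-5\right) \left(1 - 5\right) - \frac{2}{-7}\right) = 128 \left(2 \left(-5\right) \left(-4\right) - 2 \left(- \frac{1}{7}\right)\right) = 128 \left(40 - - \frac{2}{7}\right) = 128 \left(40 + \frac{2}{7}\right) = 128 \cdot \frac{282}{7} = \frac{36096}{7}$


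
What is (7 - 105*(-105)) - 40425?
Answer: -29393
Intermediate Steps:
(7 - 105*(-105)) - 40425 = (7 + 11025) - 40425 = 11032 - 40425 = -29393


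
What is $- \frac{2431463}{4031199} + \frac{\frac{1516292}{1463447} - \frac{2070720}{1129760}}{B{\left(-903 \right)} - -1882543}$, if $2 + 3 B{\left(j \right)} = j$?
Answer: $- \frac{70937804879309392073509}{117609935826999595129146} \approx -0.60316$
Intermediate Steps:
$B{\left(j \right)} = - \frac{2}{3} + \frac{j}{3}$
$- \frac{2431463}{4031199} + \frac{\frac{1516292}{1463447} - \frac{2070720}{1129760}}{B{\left(-903 \right)} - -1882543} = - \frac{2431463}{4031199} + \frac{\frac{1516292}{1463447} - \frac{2070720}{1129760}}{\left(- \frac{2}{3} + \frac{1}{3} \left(-903\right)\right) - -1882543} = \left(-2431463\right) \frac{1}{4031199} + \frac{1516292 \cdot \frac{1}{1463447} - \frac{12942}{7061}}{\left(- \frac{2}{3} - 301\right) + 1882543} = - \frac{2431463}{4031199} + \frac{\frac{1516292}{1463447} - \frac{12942}{7061}}{- \frac{905}{3} + 1882543} = - \frac{2431463}{4031199} - \frac{8233393262}{10333399267 \cdot \frac{5646724}{3}} = - \frac{2431463}{4031199} - \frac{12350089893}{29174926821275654} = - \frac{70937804879309392073509}{117609935826999595129146}$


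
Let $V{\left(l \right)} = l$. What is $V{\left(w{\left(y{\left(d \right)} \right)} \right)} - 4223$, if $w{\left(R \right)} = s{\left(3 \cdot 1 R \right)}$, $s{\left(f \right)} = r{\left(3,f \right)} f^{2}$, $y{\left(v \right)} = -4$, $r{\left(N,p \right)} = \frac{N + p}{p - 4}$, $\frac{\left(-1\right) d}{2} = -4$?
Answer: $-4142$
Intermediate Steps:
$d = 8$ ($d = \left(-2\right) \left(-4\right) = 8$)
$r{\left(N,p \right)} = \frac{N + p}{-4 + p}$
$s{\left(f \right)} = \frac{f^{2} \left(3 + f\right)}{-4 + f}$ ($s{\left(f \right)} = \frac{3 + f}{-4 + f} f^{2} = \frac{f^{2} \left(3 + f\right)}{-4 + f}$)
$w{\left(R \right)} = \frac{9 R^{2} \left(3 + 3 R\right)}{-4 + 3 R}$ ($w{\left(R \right)} = \frac{\left(3 \cdot 1 R\right)^{2} \left(3 + 3 \cdot 1 R\right)}{-4 + 3 \cdot 1 R} = \frac{\left(3 R\right)^{2} \left(3 + 3 R\right)}{-4 + 3 R} = \frac{9 R^{2} \left(3 + 3 R\right)}{-4 + 3 R}$)
$V{\left(w{\left(y{\left(d \right)} \right)} \right)} - 4223 = \frac{27 \left(-4\right)^{2} \left(1 - 4\right)}{-4 + 3 \left(-4\right)} - 4223 = 27 \cdot 16 \frac{1}{-4 - 12} \left(-3\right) - 4223 = 27 \cdot 16 \frac{1}{-16} \left(-3\right) - 4223 = 27 \cdot 16 \left(- \frac{1}{16}\right) \left(-3\right) - 4223 = 81 - 4223 = -4142$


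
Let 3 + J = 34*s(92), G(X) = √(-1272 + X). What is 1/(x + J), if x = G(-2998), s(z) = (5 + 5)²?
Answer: 3397/11543879 - I*√4270/11543879 ≈ 0.00029427 - 5.6606e-6*I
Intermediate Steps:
s(z) = 100 (s(z) = 10² = 100)
x = I*√4270 (x = √(-1272 - 2998) = √(-4270) = I*√4270 ≈ 65.345*I)
J = 3397 (J = -3 + 34*100 = -3 + 3400 = 3397)
1/(x + J) = 1/(I*√4270 + 3397) = 1/(3397 + I*√4270)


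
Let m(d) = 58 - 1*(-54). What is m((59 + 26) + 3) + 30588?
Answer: 30700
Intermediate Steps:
m(d) = 112 (m(d) = 58 + 54 = 112)
m((59 + 26) + 3) + 30588 = 112 + 30588 = 30700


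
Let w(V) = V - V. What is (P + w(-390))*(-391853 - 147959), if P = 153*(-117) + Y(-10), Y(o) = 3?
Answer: 9661555176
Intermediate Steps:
w(V) = 0
P = -17898 (P = 153*(-117) + 3 = -17901 + 3 = -17898)
(P + w(-390))*(-391853 - 147959) = (-17898 + 0)*(-391853 - 147959) = -17898*(-539812) = 9661555176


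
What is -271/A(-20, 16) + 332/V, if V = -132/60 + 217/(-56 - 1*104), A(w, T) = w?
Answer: -908201/11380 ≈ -79.807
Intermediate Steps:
V = -569/160 (V = -132*1/60 + 217/(-56 - 104) = -11/5 + 217/(-160) = -11/5 + 217*(-1/160) = -11/5 - 217/160 = -569/160 ≈ -3.5563)
-271/A(-20, 16) + 332/V = -271/(-20) + 332/(-569/160) = -271*(-1/20) + 332*(-160/569) = 271/20 - 53120/569 = -908201/11380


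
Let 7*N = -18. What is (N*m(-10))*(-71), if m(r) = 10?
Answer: 12780/7 ≈ 1825.7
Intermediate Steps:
N = -18/7 (N = (1/7)*(-18) = -18/7 ≈ -2.5714)
(N*m(-10))*(-71) = -18/7*10*(-71) = -180/7*(-71) = 12780/7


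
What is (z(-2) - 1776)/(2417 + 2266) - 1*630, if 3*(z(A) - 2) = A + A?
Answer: -8856196/14049 ≈ -630.38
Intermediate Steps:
z(A) = 2 + 2*A/3 (z(A) = 2 + (A + A)/3 = 2 + (2*A)/3 = 2 + 2*A/3)
(z(-2) - 1776)/(2417 + 2266) - 1*630 = ((2 + (⅔)*(-2)) - 1776)/(2417 + 2266) - 1*630 = ((2 - 4/3) - 1776)/4683 - 630 = (⅔ - 1776)*(1/4683) - 630 = -5326/3*1/4683 - 630 = -5326/14049 - 630 = -8856196/14049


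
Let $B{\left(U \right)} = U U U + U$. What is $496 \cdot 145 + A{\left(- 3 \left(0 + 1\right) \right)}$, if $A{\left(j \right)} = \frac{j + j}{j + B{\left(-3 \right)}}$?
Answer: $\frac{791122}{11} \approx 71920.0$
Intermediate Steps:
$B{\left(U \right)} = U + U^{3}$ ($B{\left(U \right)} = U^{2} U + U = U^{3} + U = U + U^{3}$)
$A{\left(j \right)} = \frac{2 j}{-30 + j}$ ($A{\left(j \right)} = \frac{j + j}{j + \left(-3 + \left(-3\right)^{3}\right)} = \frac{2 j}{j - 30} = \frac{2 j}{-30 + j}$)
$496 \cdot 145 + A{\left(- 3 \left(0 + 1\right) \right)} = 496 \cdot 145 + \frac{2 \left(- 3 \left(0 + 1\right)\right)}{-30 - 3 \left(0 + 1\right)} = 71920 + \frac{2 \left(\left(-3\right) 1\right)}{-30 - 3} = 71920 + 2 \left(-3\right) \frac{1}{-30 - 3} = 71920 + 2 \left(-3\right) \frac{1}{-33} = 71920 + 2 \left(-3\right) \left(- \frac{1}{33}\right) = 71920 + \frac{2}{11} = \frac{791122}{11}$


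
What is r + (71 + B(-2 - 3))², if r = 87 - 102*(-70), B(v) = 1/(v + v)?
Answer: 1225381/100 ≈ 12254.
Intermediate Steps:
B(v) = 1/(2*v)
r = 7227 (r = 87 + 7140 = 7227)
r + (71 + B(-2 - 3))² = 7227 + (71 + 1/(2*(-2 - 3)))² = 7227 + (71 + (½)/(-5))² = 7227 + (71 + (½)*(-⅕))² = 7227 + (71 - ⅒)² = 7227 + (709/10)² = 7227 + 502681/100 = 1225381/100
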